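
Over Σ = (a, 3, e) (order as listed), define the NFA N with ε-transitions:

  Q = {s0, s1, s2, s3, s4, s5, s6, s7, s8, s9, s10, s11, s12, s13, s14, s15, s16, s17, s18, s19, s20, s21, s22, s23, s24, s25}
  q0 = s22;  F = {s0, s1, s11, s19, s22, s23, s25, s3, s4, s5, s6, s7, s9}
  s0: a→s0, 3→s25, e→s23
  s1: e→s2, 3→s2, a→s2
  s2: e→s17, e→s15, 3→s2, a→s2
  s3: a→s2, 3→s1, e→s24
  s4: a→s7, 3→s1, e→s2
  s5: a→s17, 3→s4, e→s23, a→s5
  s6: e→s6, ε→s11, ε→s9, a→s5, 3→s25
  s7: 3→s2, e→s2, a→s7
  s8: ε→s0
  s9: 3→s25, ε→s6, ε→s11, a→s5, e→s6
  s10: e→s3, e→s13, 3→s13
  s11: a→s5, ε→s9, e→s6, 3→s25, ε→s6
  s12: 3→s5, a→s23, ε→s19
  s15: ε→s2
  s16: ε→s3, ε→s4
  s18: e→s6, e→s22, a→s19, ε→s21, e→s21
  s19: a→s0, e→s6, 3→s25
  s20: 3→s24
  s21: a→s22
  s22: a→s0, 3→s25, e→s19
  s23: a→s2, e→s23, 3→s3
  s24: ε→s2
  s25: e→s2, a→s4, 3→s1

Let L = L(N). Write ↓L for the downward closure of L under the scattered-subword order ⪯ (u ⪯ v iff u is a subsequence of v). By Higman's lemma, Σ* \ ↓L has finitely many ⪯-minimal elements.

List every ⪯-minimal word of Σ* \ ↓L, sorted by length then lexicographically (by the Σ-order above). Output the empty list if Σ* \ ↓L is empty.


|Q|=26, |F|=13, |δ|=68 (13 ε).
min D↑ (12 st, q0=0, F={7}): 0:a→1,3→2,e→3 1:a→1,3→2,e→4 2:a→5,3→6,e→7 3:a→1,3→2,e→8 4:a→7,3→9,e→4 5:a→10,3→6,e→7 6:a→7,3→7,e→7 7:a→7,3→7,e→7 8:a→11,3→2,e→8 9:a→7,3→6,e→7 10:a→10,3→7,e→7 11:a→11,3→5,e→4 (ε-aug+det+¬).
'3e': N↓-sim [17, 9, 4] end={s15,s17,s2,s24} rej; 2/2 del acc.
'aea': N↓-sim [17, 12, 7, 3] end={s15,s17,s2} rej; 3/3 deletions ∈↓L.
'33a': run [17, 9, 4, 3] end={s15,s17,s2} ∉↓L; 3/3 single-dels accept.
'333': |S_i|=[17, 9, 4, 3] end={s15,s17,s2} ∉↓L; 3/3 deletions ∈↓L.
'3aa3': |S_i|=[17, 9, 6, 4, 3] end={s15,s17,s2} rej; 4/4 single-dels accept.
'eea3a3': run [17, 16, 14, 10, 8, 4, 3] end={s15,s17,s2} rej; 6/6 del acc.
6 words, ⪯-incomp.

Antichain: [3e, aea, 33a, 333, 3aa3, eea3a3].


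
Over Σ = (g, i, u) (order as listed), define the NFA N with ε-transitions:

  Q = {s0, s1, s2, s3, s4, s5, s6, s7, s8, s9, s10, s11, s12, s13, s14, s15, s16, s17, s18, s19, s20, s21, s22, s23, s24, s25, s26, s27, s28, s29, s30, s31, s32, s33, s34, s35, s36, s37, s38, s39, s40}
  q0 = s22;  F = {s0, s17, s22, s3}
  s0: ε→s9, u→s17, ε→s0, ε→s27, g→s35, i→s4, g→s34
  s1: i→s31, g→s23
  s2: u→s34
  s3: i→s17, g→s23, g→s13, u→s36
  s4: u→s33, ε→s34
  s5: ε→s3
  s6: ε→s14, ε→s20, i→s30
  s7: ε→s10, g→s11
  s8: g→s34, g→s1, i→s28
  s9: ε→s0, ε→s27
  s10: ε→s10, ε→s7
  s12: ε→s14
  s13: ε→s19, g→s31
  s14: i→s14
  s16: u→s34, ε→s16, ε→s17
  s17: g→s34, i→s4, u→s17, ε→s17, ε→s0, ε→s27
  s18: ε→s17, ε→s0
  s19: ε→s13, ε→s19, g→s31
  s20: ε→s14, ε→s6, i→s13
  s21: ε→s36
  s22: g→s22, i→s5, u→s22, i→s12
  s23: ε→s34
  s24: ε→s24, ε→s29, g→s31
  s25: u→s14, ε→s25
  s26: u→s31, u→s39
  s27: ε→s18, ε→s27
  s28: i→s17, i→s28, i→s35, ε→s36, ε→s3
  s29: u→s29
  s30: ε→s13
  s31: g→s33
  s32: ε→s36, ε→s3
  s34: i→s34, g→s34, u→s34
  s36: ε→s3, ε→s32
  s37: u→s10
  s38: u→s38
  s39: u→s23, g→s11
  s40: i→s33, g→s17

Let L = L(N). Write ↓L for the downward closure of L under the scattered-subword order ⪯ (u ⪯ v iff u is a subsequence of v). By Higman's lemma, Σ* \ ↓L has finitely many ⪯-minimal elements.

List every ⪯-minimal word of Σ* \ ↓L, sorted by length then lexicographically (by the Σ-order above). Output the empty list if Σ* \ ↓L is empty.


|Q|=41, |F|=4, |δ|=86 (39 ε).
min D↑ (4 st, q0=0, F={2}): 0:g→0,i→1,u→0 1:g→2,i→3,u→1 2:g→2,i→2,u→2 3:g→2,i→2,u→3 [Hopcroft].
'ig': |S_i|=[20, 19, 7] end={s13,s19,s23,s31,s33,s34,s35} — reject; 2/2 single-dels accept.
'iii': |S_i|=[20, 19, 10, 4] end={s14,s33,s34,s4} — reject; 3/3 del acc.
2 words, ⪯-incomp.

Antichain: [ig, iii].


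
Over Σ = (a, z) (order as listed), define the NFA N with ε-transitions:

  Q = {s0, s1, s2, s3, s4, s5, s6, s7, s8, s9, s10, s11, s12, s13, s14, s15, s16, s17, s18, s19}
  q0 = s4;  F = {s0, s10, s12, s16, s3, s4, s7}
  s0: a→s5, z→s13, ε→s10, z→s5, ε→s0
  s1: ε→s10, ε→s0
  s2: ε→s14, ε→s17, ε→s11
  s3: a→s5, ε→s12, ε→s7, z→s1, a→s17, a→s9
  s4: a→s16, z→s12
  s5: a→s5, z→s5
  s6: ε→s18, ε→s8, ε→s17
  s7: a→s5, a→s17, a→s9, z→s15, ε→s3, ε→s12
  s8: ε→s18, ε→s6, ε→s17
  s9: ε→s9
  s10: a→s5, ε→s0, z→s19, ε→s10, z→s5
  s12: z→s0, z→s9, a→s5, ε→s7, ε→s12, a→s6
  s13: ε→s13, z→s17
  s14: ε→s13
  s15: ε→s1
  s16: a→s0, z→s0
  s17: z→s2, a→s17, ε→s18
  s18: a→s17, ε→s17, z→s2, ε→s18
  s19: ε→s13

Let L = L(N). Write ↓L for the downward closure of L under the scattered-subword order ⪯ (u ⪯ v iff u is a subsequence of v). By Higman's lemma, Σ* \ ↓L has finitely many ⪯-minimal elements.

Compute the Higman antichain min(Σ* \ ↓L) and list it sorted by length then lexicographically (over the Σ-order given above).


A = [za, aaa, aaz, azz, zzz].

|Q|=20, |F|=7, |δ|=58 (29 ε).
min D↑ (5 st, q0=0, F={4}): 0:a→1,z→2 1:a→3,z→3 2:a→4,z→3 3:a→4,z→4 4:a→4,z→4 (ε-aug+det+¬).
'za': |S_i|=[20, 18, 10] end={s11,s13,s14,s17,s18,s2,s5,s6,s8,s9} rej; 2/2 single-dels accept.
'aaa': run [20, 14, 10, 7] end={s11,s13,s14,s17,s18,s2,s5} — reject; 3/3 single-dels accept.
'aaz': |S_i|=[20, 14, 10, 8] end={s11,s13,s14,s17,s18,s19,s2,s5} rej; 3/3 single-dels accept.
'azz': N↓-sim [20, 14, 10, 8] end={s11,s13,s14,s17,s18,s19,s2,s5} ∉↓L; 3/3 deletions ∈↓L.
'zzz': |S_i|=[20, 18, 13, 8] end={s11,s13,s14,s17,s18,s19,s2,s5} — reject; 3/3 del acc.
5 words, ⪯-incomp.


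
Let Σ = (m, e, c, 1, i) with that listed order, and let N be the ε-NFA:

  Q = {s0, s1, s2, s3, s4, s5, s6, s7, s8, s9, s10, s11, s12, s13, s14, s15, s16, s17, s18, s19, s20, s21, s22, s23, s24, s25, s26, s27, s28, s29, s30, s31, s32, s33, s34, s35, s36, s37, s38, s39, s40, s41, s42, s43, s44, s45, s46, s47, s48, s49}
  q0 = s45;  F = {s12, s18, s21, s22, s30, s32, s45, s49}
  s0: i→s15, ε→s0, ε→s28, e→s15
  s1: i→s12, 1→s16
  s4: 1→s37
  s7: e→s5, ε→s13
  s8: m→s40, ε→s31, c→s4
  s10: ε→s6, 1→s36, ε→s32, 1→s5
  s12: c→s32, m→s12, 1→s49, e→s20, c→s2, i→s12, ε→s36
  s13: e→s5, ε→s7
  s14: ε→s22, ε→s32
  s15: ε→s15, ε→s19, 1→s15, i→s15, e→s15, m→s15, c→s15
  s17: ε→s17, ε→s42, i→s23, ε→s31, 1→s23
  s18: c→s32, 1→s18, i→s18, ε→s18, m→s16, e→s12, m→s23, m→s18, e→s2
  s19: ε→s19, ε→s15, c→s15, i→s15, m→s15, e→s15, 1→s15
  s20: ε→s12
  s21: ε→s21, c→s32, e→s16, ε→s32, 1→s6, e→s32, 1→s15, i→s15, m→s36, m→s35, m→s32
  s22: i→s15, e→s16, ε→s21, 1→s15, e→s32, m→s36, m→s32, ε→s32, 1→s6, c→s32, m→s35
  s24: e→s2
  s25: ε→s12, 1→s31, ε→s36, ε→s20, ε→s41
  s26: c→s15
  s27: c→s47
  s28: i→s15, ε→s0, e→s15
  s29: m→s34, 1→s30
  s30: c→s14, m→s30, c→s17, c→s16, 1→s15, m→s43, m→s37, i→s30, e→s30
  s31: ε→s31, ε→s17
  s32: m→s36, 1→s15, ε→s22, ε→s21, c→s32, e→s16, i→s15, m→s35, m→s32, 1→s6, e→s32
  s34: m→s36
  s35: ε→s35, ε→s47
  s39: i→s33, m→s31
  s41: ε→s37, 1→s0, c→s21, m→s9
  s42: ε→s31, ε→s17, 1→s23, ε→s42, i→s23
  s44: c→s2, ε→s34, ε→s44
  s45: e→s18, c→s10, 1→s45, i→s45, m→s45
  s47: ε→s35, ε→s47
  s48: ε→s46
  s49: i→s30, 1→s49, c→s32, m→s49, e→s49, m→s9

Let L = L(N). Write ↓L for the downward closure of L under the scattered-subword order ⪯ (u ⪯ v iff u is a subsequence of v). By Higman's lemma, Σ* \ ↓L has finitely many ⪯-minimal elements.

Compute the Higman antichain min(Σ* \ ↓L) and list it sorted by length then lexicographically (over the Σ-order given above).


|Q|=50, |F|=8, |δ|=144 (43 ε).
min D↑ (7 st, q0=0, F={4}): 0:m→0,e→1,c→2,1→0,i→0 1:m→1,e→3,c→2,1→1,i→1 2:m→2,e→2,c→2,1→4,i→4 3:m→3,e→3,c→2,1→5,i→3 4:m→4,e→4,c→4,1→4,i→4 5:m→5,e→5,c→2,1→5,i→6 6:m→6,e→6,c→2,1→4,i→6 [Hopcroft].
'c1': |S_i|=[27, 18, 6] end={s15,s19,s23,s36,s5,s6} rej; 2/2 del acc.
'ci': |S_i|=[27, 18, 3] end={s15,s19,s23} — reject; 2/2 deletions ∈↓L.
'ee1i1': run [27, 24, 23, 20, 18, 4] end={s15,s19,s23,s6} — reject; 5/5 del acc.
3 obstructions.

Antichain: [c1, ci, ee1i1].


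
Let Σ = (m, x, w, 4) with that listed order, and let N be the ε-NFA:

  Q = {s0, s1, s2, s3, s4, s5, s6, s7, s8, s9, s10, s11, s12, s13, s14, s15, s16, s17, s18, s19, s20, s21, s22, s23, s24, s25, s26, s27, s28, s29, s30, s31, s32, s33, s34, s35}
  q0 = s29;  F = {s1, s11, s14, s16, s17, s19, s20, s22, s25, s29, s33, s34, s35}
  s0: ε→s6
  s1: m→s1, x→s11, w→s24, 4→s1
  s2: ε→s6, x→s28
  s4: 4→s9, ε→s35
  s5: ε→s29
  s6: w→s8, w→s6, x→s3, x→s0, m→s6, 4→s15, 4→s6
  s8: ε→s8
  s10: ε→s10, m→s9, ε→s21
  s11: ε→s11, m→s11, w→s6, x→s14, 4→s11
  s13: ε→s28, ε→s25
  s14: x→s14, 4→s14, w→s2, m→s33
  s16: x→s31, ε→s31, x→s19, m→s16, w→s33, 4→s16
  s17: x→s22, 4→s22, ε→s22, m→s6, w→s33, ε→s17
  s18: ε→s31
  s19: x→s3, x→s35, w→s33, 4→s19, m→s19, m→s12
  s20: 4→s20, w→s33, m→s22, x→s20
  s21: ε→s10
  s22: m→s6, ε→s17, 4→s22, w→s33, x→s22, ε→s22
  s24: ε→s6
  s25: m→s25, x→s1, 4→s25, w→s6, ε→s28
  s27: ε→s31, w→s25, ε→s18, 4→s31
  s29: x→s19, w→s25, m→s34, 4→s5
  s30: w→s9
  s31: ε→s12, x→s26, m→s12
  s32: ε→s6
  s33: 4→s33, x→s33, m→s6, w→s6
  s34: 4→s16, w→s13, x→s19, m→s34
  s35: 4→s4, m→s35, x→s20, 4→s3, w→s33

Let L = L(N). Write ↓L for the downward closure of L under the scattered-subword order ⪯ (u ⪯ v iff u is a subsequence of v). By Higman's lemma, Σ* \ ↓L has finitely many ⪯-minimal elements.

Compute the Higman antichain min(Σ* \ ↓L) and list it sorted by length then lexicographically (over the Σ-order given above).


|Q|=36, |F|=13, |δ|=94 (23 ε).
min D↑ (13 st, q0=0, F={8}): 0:m→1,x→2,w→3,4→0 1:m→1,x→2,w→3,4→4 2:m→2,x→5,w→6,4→2 3:m→3,x→7,w→8,4→3 4:m→4,x→2,w→6,4→4 5:m→5,x→9,w→6,4→5 6:m→8,x→6,w→8,4→6 7:m→7,x→10,w→8,4→7 8:m→8,x→8,w→8,4→8 9:m→11,x→9,w→6,4→9 10:m→10,x→12,w→8,4→10 11:m→8,x→11,w→6,4→11 12:m→6,x→12,w→8,4→12 [Hopcroft].
'ww': |S_i|=[28, 14, 8] end={s0,s15,s2,s24,s28,s3,s6,s8} ∉↓L; 2/2 deletions ∈↓L.
'xwm': run [28, 22, 9, 5] end={s0,s15,s3,s6,s8} ∉↓L; 3/3 single-dels accept.
'm4wm': |S_i|=[28, 26, 24, 9, 5] end={s0,s15,s3,s6,s8} ∉↓L; 4/4 deletions ∈↓L.
'xxxmm': N↓-sim [28, 22, 17, 12, 8, 5] end={s0,s15,s3,s6,s8} rej; 5/5 deletions ∈↓L.
4 words, ⪯-incomp.

A = [ww, xwm, m4wm, xxxmm].


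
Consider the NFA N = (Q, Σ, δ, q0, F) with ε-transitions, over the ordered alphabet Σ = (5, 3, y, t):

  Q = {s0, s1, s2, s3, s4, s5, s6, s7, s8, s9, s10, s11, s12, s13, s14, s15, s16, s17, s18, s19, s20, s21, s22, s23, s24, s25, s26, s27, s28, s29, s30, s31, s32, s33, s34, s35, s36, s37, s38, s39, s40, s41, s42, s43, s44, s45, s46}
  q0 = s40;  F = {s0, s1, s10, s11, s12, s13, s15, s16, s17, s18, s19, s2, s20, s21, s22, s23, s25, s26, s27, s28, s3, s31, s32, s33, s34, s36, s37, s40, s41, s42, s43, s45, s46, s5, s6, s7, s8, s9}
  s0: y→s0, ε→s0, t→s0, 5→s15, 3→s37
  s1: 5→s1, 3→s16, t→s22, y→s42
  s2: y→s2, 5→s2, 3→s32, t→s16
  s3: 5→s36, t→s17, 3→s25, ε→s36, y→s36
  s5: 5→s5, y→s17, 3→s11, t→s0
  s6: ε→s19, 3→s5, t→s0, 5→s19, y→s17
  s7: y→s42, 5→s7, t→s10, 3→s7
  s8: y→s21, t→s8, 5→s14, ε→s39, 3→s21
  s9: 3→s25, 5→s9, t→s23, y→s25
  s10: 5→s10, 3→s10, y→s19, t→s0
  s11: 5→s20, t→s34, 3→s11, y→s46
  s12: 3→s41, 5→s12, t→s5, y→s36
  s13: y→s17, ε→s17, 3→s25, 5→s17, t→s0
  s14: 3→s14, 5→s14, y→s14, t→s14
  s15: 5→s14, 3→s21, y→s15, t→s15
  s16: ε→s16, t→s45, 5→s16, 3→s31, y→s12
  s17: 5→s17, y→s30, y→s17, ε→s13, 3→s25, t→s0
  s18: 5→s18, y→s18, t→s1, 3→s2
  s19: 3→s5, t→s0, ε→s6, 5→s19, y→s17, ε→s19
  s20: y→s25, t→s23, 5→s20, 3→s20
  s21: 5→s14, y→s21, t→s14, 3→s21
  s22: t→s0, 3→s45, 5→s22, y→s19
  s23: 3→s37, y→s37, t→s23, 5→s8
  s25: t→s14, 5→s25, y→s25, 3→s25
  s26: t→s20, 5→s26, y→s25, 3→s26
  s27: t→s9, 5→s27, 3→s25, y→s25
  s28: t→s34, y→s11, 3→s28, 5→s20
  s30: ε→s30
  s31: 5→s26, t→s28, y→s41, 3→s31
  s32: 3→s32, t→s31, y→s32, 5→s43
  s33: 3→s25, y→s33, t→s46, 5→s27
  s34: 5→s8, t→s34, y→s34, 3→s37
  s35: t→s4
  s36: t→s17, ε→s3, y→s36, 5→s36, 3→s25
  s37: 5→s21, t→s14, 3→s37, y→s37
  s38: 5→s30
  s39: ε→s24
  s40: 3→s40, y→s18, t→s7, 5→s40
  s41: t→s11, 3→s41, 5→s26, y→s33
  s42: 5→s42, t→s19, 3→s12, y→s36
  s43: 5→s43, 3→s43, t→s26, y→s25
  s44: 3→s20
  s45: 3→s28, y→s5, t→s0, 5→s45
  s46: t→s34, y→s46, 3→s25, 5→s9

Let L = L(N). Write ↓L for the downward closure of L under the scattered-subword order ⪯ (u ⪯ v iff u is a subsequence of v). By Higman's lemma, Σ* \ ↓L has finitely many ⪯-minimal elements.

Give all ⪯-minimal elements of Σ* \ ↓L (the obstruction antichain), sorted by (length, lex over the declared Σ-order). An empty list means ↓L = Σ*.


Antichain: [tyy3t, ttt55, ttt3t, y335yt].

|Q|=47, |F|=38, |δ|=172 (12 ε).
min D↑ (36 st, q0=0, F={27}): 0:5→0,3→0,y→1,t→2 1:5→1,3→3,y→1,t→4 2:5→2,3→2,y→5,t→6 3:5→3,3→7,y→3,t→8 4:5→4,3→8,y→5,t→9 5:5→5,3→10,y→11,t→12 6:5→6,3→6,y→12,t→13 7:5→14,3→7,y→7,t→15 8:5→8,3→15,y→10,t→16 9:5→9,3→16,y→12,t→13 10:5→10,3→17,y→11,t→18 11:5→11,3→19,y→11,t→20 12:5→12,3→18,y→20,t→13 13:5→21,3→22,y→13,t→13 14:5→14,3→14,y→19,t→23 15:5→23,3→15,y→17,t→24 16:5→16,3→24,y→18,t→13 17:5→23,3→17,y→25,t→26 18:5→18,3→26,y→20,t→13 19:5→19,3→19,y→19,t→27 20:5→20,3→19,y→20,t→13 21:5→27,3→28,y→21,t→21 22:5→28,3→22,y→22,t→27 23:5→23,3→23,y→19,t→29 24:5→29,3→24,y→26,t→30 25:5→31,3→19,y→25,t→32 26:5→29,3→26,y→32,t→30 27:5→27,3→27,y→27,t→27 28:5→27,3→28,y→28,t→27 29:5→29,3→29,y→19,t→33 30:5→34,3→22,y→30,t→30 31:5→31,3→19,y→19,t→35 32:5→35,3→19,y→32,t→30 33:5→34,3→22,y→22,t→33 34:5→27,3→28,y→28,t→34 35:5→35,3→19,y→19,t→33 (ε-aug+det+¬).
'tyy3t': run [42, 37, 29, 20, 4, 1] end={s14} — reject; 5/5 del acc.
'ttt55': N↓-sim [42, 37, 25, 10, 6, 1] end={s14} — reject; 5/5 deletions ∈↓L.
'ttt3t': N↓-sim [42, 37, 25, 10, 3, 1] end={s14} — reject; 5/5 single-dels accept.
'y335yt': |S_i|=[42, 39, 33, 21, 13, 4, 1] end={s14} — reject; 6/6 single-dels accept.
4 minimals (antichain).


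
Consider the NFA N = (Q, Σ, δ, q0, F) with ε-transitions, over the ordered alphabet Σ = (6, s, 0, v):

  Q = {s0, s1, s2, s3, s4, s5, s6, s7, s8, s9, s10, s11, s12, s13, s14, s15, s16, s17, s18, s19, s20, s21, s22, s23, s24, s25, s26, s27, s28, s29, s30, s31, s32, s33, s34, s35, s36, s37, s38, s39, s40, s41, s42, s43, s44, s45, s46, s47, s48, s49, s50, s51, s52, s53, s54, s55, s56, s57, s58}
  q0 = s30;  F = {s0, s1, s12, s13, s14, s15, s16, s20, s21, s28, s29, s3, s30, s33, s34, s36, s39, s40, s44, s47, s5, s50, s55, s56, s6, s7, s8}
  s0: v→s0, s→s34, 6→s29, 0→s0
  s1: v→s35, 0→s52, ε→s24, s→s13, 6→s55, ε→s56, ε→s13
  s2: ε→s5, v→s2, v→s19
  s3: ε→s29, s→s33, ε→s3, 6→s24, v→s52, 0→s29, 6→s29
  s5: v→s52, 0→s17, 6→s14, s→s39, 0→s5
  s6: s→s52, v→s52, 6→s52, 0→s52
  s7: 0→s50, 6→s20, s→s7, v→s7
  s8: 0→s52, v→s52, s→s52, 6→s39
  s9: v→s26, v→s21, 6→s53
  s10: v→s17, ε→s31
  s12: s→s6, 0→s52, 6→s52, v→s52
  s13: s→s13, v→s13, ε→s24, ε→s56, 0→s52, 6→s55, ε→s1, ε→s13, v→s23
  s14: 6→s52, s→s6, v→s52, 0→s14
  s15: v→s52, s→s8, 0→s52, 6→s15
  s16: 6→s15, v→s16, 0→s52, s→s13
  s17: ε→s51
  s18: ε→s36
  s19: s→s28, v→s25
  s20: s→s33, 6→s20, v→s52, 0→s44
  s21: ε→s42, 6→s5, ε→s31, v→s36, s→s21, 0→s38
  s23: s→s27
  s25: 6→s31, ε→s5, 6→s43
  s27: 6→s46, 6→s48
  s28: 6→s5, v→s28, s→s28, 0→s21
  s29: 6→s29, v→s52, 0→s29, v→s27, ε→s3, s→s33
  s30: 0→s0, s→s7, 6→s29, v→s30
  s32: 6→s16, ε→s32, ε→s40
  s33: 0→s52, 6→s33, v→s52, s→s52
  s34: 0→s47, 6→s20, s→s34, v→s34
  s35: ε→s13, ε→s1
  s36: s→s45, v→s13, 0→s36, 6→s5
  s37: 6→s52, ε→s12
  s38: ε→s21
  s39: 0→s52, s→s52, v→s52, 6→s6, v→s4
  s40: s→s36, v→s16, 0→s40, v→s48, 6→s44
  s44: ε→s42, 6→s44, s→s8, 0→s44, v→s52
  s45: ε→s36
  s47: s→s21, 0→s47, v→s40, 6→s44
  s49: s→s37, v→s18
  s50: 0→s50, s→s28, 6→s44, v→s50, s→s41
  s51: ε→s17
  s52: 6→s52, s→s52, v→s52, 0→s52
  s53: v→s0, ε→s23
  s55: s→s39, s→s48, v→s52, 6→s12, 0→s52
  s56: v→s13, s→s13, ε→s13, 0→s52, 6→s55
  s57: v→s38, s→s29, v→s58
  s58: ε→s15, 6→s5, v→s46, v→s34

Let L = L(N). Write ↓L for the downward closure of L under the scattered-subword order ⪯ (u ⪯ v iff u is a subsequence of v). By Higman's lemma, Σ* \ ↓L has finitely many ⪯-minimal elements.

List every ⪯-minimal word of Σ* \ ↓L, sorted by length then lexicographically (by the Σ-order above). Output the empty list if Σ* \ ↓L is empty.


A = [6v, 6ss, 6s0, s0s666, 0s0vv0].

|Q|=59, |F|=27, |δ|=173 (29 ε).
min D↑ (25 st, q0=0, F={5}): 0:6→1,s→2,0→3,v→0 1:6→1,s→4,0→1,v→5 2:6→6,s→2,0→7,v→2 3:6→1,s→8,0→3,v→3 4:6→4,s→5,0→5,v→5 5:6→5,s→5,0→5,v→5 6:6→6,s→4,0→9,v→5 7:6→9,s→10,0→7,v→7 8:6→6,s→8,0→11,v→8 9:6→9,s→12,0→9,v→5 10:6→13,s→10,0→14,v→10 11:6→9,s→14,0→11,v→15 12:6→16,s→5,0→5,v→5 13:6→17,s→16,0→13,v→5 14:6→13,s→14,0→14,v→18 15:6→9,s→18,0→15,v→19 16:6→20,s→5,0→5,v→5 17:6→5,s→20,0→17,v→5 18:6→13,s→18,0→18,v→21 19:6→22,s→21,0→5,v→19 20:6→5,s→5,0→5,v→5 21:6→23,s→21,0→5,v→21 22:6→22,s→12,0→5,v→5 23:6→24,s→16,0→5,v→5 24:6→5,s→20,0→5,v→5 (ε-aug+det+¬).
'6v': |S_i|=[42, 22, 5] end={s27,s4,s46,s48,s52} — reject; 2/2 del acc.
'6ss': run [42, 22, 7, 1] end={s52} — reject; 3/3 deletions ∈↓L.
'6s0': run [42, 22, 7, 1] end={s52} — reject; 3/3 deletions ∈↓L.
's0s666': run [42, 38, 34, 28, 12, 4, 1] end={s52} rej; 6/6 del acc.
'0s0vv0': N↓-sim [42, 40, 36, 31, 27, 18, 1] end={s52} rej; 6/6 del acc.
5 minimals (antichain).


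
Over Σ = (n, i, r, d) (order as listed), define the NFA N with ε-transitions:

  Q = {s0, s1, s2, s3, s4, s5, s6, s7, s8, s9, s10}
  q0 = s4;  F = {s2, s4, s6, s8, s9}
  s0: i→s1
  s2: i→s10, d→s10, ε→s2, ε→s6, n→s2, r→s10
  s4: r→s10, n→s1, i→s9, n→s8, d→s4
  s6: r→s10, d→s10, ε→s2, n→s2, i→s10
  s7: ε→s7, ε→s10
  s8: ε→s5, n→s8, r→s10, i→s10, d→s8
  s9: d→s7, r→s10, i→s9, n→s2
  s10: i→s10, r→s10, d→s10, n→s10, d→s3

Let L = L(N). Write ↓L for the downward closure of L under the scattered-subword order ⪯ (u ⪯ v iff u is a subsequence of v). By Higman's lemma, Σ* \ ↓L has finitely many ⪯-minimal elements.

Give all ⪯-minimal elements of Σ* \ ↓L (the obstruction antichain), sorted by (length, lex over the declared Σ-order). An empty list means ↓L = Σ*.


|Q|=11, |F|=5, |δ|=33 (6 ε).
min D↑ (5 st, q0=0, F={3}): 0:n→1,i→2,r→3,d→0 1:n→1,i→3,r→3,d→1 2:n→4,i→2,r→3,d→3 3:n→3,i→3,r→3,d→3 4:n→4,i→3,r→3,d→3 (ε-aug+det+¬).
'r': N↓-sim [10, 2] end={s10,s3} — reject; 1/1 del acc.
'ni': N↓-sim [10, 7, 2] end={s10,s3} — reject; 2/2 deletions ∈↓L.
'id': |S_i|=[10, 6, 3] end={s10,s3,s7} rej; 2/2 deletions ∈↓L.
3 obstructions.

A = [r, ni, id].


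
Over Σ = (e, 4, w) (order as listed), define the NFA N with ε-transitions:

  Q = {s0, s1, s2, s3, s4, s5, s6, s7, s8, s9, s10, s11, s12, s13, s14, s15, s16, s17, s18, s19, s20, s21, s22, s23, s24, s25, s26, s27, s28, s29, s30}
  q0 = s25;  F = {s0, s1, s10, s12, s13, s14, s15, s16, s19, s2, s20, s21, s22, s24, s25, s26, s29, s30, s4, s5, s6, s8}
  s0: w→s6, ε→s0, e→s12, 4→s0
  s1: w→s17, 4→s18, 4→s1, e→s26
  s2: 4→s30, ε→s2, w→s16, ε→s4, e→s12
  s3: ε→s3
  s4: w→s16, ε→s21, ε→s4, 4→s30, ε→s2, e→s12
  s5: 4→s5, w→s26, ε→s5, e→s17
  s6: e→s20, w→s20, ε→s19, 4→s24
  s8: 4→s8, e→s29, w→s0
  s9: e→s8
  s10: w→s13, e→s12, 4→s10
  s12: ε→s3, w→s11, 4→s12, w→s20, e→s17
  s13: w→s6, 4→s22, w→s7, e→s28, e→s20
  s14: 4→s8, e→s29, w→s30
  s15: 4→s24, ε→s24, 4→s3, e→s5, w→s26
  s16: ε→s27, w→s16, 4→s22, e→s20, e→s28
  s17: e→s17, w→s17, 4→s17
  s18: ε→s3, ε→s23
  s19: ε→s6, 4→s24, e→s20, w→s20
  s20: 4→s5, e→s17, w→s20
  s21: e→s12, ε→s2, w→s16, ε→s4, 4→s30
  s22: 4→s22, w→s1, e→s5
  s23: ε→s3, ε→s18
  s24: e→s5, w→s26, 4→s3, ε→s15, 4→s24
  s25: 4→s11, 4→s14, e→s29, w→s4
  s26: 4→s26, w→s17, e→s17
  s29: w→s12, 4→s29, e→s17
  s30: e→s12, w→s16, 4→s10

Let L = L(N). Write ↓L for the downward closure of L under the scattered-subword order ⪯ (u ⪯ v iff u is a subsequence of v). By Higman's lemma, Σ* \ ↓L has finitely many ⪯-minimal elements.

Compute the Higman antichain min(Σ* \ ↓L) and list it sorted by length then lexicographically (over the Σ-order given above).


|Q|=31, |F|=22, |δ|=98 (20 ε).
min D↑ (19 st, q0=0, F={4}): 0:e→1,4→2,w→3 1:e→4,4→1,w→5 2:e→1,4→6,w→7 3:e→5,4→7,w→8 4:e→4,4→4,w→4 5:e→4,4→5,w→9 6:e→1,4→6,w→10 7:e→5,4→11,w→8 8:e→9,4→12,w→8 9:e→4,4→13,w→9 10:e→5,4→10,w→14 11:e→5,4→11,w→15 12:e→13,4→12,w→16 13:e→4,4→13,w→17 14:e→9,4→18,w→9 15:e→9,4→12,w→14 16:e→17,4→16,w→4 17:e→4,4→17,w→4 18:e→13,4→18,w→17 [Hopcroft].
'ee': |S_i|=[30, 9, 1] end={s17} — reject; 2/2 single-dels accept.
'ww4ww': N↓-sim [30, 26, 19, 10, 6, 1] end={s17} — reject; 5/5 del acc.
'44wwwe': |S_i|=[30, 26, 22, 19, 14, 4, 1] end={s17} rej; 6/6 del acc.
3 minimals (antichain).

A = [ee, ww4ww, 44wwwe].


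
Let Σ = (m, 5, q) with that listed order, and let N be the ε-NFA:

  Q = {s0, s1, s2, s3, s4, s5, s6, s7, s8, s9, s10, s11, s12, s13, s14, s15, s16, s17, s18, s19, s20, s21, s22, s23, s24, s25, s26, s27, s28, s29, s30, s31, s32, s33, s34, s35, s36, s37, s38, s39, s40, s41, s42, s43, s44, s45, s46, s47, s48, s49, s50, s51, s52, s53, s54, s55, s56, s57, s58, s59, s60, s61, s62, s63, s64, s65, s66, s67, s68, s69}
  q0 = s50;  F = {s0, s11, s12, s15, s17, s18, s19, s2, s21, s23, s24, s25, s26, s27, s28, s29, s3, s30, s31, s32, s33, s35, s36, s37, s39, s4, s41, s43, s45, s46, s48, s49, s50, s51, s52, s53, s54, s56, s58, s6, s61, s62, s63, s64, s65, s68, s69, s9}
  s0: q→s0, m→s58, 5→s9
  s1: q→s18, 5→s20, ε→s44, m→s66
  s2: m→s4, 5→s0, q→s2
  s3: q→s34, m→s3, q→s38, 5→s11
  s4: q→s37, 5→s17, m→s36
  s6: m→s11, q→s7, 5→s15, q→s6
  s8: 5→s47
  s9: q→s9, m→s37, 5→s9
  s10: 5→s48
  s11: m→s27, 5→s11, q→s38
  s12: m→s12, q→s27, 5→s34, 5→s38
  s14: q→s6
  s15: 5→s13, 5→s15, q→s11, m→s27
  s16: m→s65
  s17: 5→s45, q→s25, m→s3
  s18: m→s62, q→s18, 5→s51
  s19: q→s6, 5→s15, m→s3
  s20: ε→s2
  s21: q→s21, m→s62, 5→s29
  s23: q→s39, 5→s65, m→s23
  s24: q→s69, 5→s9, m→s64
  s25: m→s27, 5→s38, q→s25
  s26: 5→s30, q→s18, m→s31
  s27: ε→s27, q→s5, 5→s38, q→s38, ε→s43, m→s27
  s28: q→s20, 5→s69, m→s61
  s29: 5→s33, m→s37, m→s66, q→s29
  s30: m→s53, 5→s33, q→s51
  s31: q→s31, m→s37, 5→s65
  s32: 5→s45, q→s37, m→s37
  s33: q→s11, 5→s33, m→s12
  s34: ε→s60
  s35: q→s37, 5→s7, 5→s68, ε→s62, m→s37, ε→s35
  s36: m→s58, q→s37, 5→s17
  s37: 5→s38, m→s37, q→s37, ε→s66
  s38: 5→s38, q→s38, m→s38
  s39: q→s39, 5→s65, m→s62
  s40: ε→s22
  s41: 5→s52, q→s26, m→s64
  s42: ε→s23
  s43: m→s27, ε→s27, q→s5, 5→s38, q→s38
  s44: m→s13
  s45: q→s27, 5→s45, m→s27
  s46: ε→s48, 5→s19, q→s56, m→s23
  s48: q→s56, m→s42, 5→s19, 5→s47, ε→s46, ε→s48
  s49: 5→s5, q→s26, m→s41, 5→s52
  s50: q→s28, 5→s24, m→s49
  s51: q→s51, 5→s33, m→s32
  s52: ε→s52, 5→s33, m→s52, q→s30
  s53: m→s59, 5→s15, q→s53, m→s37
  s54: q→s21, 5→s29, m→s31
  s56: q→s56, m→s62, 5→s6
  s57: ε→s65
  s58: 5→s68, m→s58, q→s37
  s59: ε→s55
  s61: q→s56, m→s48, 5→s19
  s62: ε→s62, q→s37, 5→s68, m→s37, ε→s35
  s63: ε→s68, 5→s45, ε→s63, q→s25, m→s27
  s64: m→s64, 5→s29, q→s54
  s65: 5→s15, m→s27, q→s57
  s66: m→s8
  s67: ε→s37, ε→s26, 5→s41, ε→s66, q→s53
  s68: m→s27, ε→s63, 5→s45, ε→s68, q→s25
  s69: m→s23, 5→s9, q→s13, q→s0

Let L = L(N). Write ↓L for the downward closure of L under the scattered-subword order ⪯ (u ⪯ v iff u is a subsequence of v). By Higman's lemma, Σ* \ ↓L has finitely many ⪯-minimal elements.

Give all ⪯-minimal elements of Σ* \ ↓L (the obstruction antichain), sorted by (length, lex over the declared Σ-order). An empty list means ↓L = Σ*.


A = [55m5, m55qq, mqmm5, qm5mq, qqmq5, mmm5m5].

|Q|=70, |F|=48, |δ|=196 (26 ε).
min D↑ (45 st, q0=0, F={32}): 0:m→1,5→2,q→3 1:m→4,5→5,q→6 2:m→7,5→8,q→9 3:m→10,5→9,q→11 4:m→7,5→5,q→6 5:m→5,5→12,q→13 6:m→14,5→13,q→15 7:m→7,5→16,q→17 8:m→18,5→8,q→8 9:m→19,5→8,q→20 10:m→21,5→22,q→23 11:m→24,5→20,q→11 12:m→25,5→12,q→26 13:m→27,5→12,q→28 14:m→18,5→29,q→14 15:m→30,5→28,q→15 16:m→18,5→12,q→16 17:m→14,5→16,q→31 18:m→18,5→32,q→18 19:m→19,5→29,q→33 20:m→34,5→8,q→20 21:m→19,5→22,q→23 22:m→35,5→36,q→37 23:m→30,5→37,q→23 24:m→38,5→39,q→18 25:m→25,5→32,q→40 26:m→40,5→26,q→32 27:m→18,5→36,q→27 28:m→41,5→12,q→28 29:m→40,5→36,q→29 30:m→18,5→42,q→18 31:m→30,5→16,q→31 32:m→32,5→32,q→32 33:m→30,5→29,q→33 34:m→34,5→42,q→18 35:m→35,5→26,q→32 36:m→40,5→36,q→26 37:m→26,5→36,q→37 38:m→34,5→39,q→18 39:m→35,5→43,q→44 40:m→40,5→32,q→32 41:m→18,5→43,q→18 42:m→40,5→43,q→44 43:m→40,5→43,q→40 44:m→40,5→32,q→44 (ε-aug+det+¬).
'55m5': N↓-sim [62, 47, 24, 11, 4] end={s34,s38,s47,s60} rej; 4/4 single-dels accept.
'm55qq': N↓-sim [62, 54, 34, 13, 5, 2] end={s38,s5} ∉↓L; 5/5 single-dels accept.
'mqmm5': |S_i|=[62, 54, 39, 28, 13, 4] end={s34,s38,s47,s60} rej; 5/5 del acc.
'qm5mq': N↓-sim [62, 56, 42, 21, 8, 4] end={s34,s38,s5,s60} rej; 5/5 single-dels accept.
'qqmq5': run [62, 56, 45, 27, 11, 2] end={s38,s47} ∉↓L; 5/5 single-dels accept.
'mmm5m5': run [62, 54, 51, 41, 23, 11, 4] end={s34,s38,s47,s60} rej; 6/6 single-dels accept.
6 obstructions.


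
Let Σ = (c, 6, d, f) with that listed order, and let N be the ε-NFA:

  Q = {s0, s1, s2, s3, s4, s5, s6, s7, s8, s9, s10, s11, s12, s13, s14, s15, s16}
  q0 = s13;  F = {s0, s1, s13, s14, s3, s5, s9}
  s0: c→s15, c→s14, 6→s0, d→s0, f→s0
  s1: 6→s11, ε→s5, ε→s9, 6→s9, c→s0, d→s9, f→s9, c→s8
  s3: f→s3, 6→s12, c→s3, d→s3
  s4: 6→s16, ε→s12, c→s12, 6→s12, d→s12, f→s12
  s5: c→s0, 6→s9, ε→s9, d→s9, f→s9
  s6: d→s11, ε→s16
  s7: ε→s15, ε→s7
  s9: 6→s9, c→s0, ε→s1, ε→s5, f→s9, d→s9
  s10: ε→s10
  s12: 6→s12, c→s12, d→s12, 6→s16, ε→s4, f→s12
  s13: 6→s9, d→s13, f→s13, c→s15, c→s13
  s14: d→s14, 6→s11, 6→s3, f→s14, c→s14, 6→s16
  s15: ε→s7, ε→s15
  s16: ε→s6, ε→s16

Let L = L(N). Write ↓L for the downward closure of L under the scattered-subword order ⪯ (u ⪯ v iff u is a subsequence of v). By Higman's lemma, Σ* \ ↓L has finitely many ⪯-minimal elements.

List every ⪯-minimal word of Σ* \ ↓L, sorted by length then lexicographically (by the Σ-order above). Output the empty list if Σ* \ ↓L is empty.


Antichain: [6cc66].

|Q|=17, |F|=7, |δ|=60 (15 ε).
min D↑ (6 st, q0=0, F={5}): 0:c→0,6→1,d→0,f→0 1:c→2,6→1,d→1,f→1 2:c→3,6→2,d→2,f→2 3:c→3,6→4,d→3,f→3 4:c→4,6→5,d→4,f→4 5:c→5,6→5,d→5,f→5 [Hopcroft].
'6cc66': N↓-sim [15, 14, 11, 9, 6, 5] end={s11,s12,s16,s4,s6} — reject; 5/5 single-dels accept.
1 minimals (antichain).


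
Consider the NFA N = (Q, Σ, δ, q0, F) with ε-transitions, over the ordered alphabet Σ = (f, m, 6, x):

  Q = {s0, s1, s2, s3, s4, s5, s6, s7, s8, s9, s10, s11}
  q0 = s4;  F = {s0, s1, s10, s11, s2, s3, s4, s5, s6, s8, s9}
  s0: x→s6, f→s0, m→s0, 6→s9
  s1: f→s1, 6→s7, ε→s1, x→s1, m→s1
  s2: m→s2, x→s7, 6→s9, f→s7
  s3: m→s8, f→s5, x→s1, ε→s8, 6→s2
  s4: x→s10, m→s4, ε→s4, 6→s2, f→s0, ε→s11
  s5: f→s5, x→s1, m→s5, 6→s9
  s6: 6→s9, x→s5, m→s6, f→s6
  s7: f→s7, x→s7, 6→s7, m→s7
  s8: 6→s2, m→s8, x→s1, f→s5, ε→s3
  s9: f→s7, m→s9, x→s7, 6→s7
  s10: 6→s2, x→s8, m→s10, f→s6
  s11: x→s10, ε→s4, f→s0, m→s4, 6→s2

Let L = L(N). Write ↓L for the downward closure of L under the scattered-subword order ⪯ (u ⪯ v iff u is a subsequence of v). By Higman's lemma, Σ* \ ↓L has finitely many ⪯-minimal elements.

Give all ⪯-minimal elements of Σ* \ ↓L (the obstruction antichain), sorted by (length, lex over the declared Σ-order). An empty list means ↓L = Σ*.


|Q|=12, |F|=11, |δ|=54 (6 ε).
min D↑ (10 st, q0=0, F={6}): 0:f→1,m→0,6→2,x→3 1:f→1,m→1,6→4,x→5 2:f→6,m→2,6→4,x→6 3:f→5,m→3,6→2,x→7 4:f→6,m→4,6→6,x→6 5:f→5,m→5,6→4,x→8 6:f→6,m→6,6→6,x→6 7:f→8,m→7,6→2,x→9 8:f→8,m→8,6→4,x→9 9:f→9,m→9,6→6,x→9 [Hopcroft].
'6f': N↓-sim [12, 3, 1] end={s7} ∉↓L; 2/2 deletions ∈↓L.
'6x': run [12, 3, 1] end={s7} rej; 2/2 deletions ∈↓L.
'f66': N↓-sim [12, 6, 2, 1] end={s7} rej; 3/3 single-dels accept.
'666': N↓-sim [12, 3, 2, 1] end={s7} ∉↓L; 3/3 del acc.
'xxx6': N↓-sim [12, 9, 7, 2, 1] end={s7} ∉↓L; 4/4 del acc.
5 minimals (antichain).

min(Σ*\↓L) = [6f, 6x, f66, 666, xxx6].


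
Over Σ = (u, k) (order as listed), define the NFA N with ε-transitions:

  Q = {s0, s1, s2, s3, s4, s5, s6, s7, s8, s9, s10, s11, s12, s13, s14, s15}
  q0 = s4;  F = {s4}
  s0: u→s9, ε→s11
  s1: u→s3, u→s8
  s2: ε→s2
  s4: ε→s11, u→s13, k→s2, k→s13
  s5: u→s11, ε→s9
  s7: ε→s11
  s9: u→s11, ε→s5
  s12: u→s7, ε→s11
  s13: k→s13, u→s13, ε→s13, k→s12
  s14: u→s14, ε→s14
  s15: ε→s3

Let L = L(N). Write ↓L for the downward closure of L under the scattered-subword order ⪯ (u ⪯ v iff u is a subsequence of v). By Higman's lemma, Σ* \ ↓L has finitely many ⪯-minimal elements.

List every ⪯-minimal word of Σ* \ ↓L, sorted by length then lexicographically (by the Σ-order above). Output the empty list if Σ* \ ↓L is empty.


|Q|=16, |F|=1, |δ|=23 (10 ε).
min D↑ (2 st, q0=0, F={1}): 0:u→1,k→1 1:u→1,k→1 [Hopcroft].
'u': N↓-sim [6, 4] end={s11,s12,s13,s7} ∉↓L; 1/1 del acc.
'k': N↓-sim [6, 5] end={s11,s12,s13,s2,s7} ∉↓L; 1/1 single-dels accept.
2 minimals (antichain).

A = [u, k].


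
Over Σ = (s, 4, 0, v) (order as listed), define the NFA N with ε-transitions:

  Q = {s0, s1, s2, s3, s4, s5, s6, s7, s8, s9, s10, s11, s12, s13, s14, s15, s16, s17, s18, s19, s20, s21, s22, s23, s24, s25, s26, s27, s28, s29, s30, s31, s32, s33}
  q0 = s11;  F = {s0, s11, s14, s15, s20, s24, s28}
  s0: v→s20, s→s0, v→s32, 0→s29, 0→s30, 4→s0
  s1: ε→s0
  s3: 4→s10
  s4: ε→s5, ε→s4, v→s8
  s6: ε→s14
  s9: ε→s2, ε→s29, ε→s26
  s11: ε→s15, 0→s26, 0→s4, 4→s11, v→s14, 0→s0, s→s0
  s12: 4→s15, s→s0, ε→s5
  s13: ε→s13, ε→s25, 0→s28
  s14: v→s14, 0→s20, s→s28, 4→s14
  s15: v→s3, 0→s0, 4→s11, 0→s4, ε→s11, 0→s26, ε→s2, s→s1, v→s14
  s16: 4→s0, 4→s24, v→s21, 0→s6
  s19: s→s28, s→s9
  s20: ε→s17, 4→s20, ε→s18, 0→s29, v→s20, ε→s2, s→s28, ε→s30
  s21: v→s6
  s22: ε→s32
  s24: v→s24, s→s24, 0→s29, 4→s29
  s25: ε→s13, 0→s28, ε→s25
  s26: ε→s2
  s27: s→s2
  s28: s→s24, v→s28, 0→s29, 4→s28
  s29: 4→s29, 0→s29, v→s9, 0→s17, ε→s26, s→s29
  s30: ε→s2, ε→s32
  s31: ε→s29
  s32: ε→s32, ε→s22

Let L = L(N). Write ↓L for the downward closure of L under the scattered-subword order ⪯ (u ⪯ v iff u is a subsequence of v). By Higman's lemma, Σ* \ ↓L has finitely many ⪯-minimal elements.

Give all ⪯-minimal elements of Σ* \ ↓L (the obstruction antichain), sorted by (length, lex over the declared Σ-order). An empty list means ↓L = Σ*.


A = [s0, 00, vss4].

|Q|=34, |F|=7, |δ|=81 (27 ε).
min D↑ (7 st, q0=0, F={3}): 0:s→1,4→0,0→1,v→2 1:s→1,4→1,0→3,v→4 2:s→5,4→2,0→4,v→2 3:s→3,4→3,0→3,v→3 4:s→5,4→4,0→3,v→4 5:s→6,4→5,0→3,v→5 6:s→6,4→3,0→3,v→6 (ε-aug+det+¬).
's0': N↓-sim [22, 14, 8] end={s17,s2,s22,s26,s29,s30,s32,s9} — reject; 2/2 deletions ∈↓L.
'00': |S_i|=[22, 16, 8] end={s17,s2,s22,s26,s29,s30,s32,s9} rej; 2/2 deletions ∈↓L.
'vss4': N↓-sim [22, 16, 7, 6, 5] end={s17,s2,s26,s29,s9} rej; 4/4 single-dels accept.
3 minimals (antichain).


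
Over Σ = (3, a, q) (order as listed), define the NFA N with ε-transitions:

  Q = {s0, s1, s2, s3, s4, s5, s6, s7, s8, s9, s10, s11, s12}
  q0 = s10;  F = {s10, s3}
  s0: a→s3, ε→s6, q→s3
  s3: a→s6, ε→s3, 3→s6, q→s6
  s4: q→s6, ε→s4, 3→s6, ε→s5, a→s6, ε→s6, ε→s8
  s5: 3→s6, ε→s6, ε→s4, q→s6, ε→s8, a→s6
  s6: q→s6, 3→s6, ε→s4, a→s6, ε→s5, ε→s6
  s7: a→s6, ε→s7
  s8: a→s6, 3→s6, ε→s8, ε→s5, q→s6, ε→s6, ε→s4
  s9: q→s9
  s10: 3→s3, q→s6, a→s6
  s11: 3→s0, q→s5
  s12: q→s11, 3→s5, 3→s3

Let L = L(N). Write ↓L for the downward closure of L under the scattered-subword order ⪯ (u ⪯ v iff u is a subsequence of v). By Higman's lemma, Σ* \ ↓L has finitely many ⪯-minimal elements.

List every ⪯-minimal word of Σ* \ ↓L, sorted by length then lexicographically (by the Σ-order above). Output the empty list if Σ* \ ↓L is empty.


|Q|=13, |F|=2, |δ|=44 (17 ε).
min D↑ (3 st, q0=0, F={2}): 0:3→1,a→2,q→2 1:3→2,a→2,q→2 2:3→2,a→2,q→2 [Hopcroft].
'a': run [6, 4] end={s4,s5,s6,s8} rej; 1/1 del acc.
'q': N↓-sim [6, 4] end={s4,s5,s6,s8} rej; 1/1 single-dels accept.
'33': |S_i|=[6, 5, 4] end={s4,s5,s6,s8} ∉↓L; 2/2 single-dels accept.
3 minimals (antichain).

min(Σ*\↓L) = [a, q, 33].


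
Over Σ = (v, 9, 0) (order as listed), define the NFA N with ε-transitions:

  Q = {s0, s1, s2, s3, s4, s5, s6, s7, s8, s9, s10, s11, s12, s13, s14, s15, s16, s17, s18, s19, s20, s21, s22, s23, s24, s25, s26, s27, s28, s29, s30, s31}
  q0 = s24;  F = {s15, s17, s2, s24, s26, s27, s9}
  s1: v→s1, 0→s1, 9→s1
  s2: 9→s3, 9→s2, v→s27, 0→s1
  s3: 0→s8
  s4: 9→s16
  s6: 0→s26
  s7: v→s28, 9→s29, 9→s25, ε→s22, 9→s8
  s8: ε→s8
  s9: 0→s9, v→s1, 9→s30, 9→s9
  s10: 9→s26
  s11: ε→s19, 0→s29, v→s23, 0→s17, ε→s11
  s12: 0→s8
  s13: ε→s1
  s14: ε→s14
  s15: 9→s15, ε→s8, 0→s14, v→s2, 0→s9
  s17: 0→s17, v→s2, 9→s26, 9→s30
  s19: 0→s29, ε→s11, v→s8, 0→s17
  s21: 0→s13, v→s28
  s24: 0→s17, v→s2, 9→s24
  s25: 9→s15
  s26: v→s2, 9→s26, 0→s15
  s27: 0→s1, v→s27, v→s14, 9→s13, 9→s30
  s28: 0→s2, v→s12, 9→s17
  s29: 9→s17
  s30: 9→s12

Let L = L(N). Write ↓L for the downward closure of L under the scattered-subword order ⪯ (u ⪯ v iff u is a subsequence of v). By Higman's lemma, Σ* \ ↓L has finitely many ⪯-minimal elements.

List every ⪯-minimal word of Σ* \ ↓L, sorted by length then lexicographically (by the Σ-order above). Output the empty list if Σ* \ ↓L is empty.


Antichain: [v0, vv9, 0900v].

|Q|=32, |F|=7, |δ|=61 (8 ε).
min D↑ (8 st, q0=0, F={4}): 0:v→1,9→0,0→2 1:v→3,9→1,0→4 2:v→1,9→5,0→2 3:v→3,9→4,0→4 4:v→4,9→4,0→4 5:v→1,9→5,0→6 6:v→1,9→6,0→7 7:v→4,9→7,0→7.
'v0': N↓-sim [14, 9, 2] end={s1,s8} ∉↓L; 2/2 deletions ∈↓L.
'vv9': N↓-sim [14, 9, 7, 5] end={s1,s12,s13,s30,s8} ∉↓L; 3/3 single-dels accept.
'0900v': N↓-sim [14, 13, 12, 11, 6, 1] end={s1} ∉↓L; 5/5 deletions ∈↓L.
3 obstructions.


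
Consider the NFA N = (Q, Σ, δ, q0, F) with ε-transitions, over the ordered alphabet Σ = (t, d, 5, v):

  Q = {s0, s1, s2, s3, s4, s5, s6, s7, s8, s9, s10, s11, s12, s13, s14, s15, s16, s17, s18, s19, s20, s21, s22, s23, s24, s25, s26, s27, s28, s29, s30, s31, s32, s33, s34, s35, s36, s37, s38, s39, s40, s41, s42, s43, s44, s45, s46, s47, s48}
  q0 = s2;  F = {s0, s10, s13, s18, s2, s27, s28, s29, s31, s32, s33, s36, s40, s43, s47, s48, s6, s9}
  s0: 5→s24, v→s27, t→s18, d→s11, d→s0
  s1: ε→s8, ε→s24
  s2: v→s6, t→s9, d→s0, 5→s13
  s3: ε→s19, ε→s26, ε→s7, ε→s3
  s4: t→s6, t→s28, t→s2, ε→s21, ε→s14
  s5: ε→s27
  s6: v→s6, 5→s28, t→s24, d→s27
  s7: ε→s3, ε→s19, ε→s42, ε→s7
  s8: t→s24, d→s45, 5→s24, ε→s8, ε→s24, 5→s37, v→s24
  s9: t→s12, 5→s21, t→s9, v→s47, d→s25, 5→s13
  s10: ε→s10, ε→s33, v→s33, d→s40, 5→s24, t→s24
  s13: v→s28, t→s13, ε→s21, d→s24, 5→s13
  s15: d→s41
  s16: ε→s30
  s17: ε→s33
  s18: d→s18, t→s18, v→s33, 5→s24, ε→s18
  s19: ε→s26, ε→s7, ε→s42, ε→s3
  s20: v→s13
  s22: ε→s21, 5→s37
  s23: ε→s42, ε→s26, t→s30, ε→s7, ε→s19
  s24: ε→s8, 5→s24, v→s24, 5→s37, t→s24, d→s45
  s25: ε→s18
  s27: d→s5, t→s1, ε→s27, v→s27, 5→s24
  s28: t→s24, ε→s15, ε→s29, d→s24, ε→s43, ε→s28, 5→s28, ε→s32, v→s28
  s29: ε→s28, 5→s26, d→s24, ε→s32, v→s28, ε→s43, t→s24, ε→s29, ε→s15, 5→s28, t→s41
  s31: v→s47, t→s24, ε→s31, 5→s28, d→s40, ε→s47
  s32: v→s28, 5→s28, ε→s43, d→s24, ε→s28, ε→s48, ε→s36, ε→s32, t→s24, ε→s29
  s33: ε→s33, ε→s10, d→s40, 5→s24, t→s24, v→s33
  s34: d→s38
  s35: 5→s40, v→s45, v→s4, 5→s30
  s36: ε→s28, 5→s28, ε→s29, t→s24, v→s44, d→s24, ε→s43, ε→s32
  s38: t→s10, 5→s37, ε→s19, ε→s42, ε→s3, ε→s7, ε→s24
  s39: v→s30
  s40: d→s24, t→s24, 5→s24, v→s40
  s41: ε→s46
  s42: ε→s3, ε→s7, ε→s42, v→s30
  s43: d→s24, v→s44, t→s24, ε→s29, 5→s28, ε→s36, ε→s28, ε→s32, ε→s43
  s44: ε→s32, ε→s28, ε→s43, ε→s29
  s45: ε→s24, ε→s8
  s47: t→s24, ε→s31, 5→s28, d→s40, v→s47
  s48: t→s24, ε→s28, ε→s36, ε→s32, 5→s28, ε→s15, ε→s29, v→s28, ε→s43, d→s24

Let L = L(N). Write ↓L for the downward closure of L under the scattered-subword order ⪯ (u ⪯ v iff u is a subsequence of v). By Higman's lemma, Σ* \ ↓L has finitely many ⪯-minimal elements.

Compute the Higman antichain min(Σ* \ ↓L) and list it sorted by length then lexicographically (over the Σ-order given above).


|Q|=49, |F|=18, |δ|=187 (84 ε).
min D↑ (12 st, q0=0, F={7}): 0:t→1,d→2,5→3,v→4 1:t→1,d→5,5→3,v→6 2:t→5,d→2,5→7,v→8 3:t→3,d→7,5→3,v→9 4:t→7,d→8,5→9,v→4 5:t→5,d→5,5→7,v→10 6:t→7,d→11,5→9,v→6 7:t→7,d→7,5→7,v→7 8:t→7,d→8,5→7,v→8 9:t→7,d→7,5→9,v→9 10:t→7,d→11,5→7,v→10 11:t→7,d→7,5→7,v→11 (ε-aug+det+¬).
'd5': N↓-sim [33, 16, 4] end={s24,s37,s45,s8} rej; 2/2 deletions ∈↓L.
'5d': N↓-sim [33, 17, 6] end={s24,s37,s41,s45,s46,s8} ∉↓L; 2/2 del acc.
'vt': |S_i|=[33, 24, 7] end={s1,s24,s37,s41,s45,s46,s8} rej; 2/2 deletions ∈↓L.
'tvdd': run [33, 27, 20, 7, 4] end={s24,s37,s45,s8} rej; 4/4 deletions ∈↓L.
4 obstructions.

A = [d5, 5d, vt, tvdd].
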